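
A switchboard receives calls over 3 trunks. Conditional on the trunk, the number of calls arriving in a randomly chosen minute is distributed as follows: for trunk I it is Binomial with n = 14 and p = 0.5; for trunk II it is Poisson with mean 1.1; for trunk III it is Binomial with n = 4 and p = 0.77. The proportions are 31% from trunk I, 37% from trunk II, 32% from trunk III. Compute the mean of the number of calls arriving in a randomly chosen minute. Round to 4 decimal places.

Component means — I: 7; II: 1.1; III: 3.08.
E[X] = 0.31·7 + 0.37·1.1 + 0.32·3.08 = 3.5626.

3.5626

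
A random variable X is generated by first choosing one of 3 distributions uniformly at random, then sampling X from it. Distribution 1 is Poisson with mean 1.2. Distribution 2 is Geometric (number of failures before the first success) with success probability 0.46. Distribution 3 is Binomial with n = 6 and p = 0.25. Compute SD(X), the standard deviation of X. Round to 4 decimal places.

1.2836

Per component, 1: μ=1.2, E[X²]=2.64; 2: μ=1.17391, E[X²]=3.93006; 3: μ=1.5, E[X²]=3.375.
E[X] = 0.333333·1.2 + 0.333333·1.17391 + 0.333333·1.5 = 1.2913.
E[X²] = 0.333333·2.64 + 0.333333·3.93006 + 0.333333·3.375 = 3.31502.
Var(X) = E[X²] − (E[X])² = 3.31502 − 1.66747 = 1.64755.
SD(X) = √1.64755 = 1.28357.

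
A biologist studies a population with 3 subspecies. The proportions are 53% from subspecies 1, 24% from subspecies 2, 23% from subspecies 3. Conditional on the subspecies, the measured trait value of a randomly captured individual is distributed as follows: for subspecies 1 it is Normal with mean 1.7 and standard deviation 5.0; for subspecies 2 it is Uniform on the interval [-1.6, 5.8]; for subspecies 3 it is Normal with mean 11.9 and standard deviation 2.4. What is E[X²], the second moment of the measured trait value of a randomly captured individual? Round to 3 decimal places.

50.830

For each component E[X²] = Var + (mean)², giving 1: 27.89; 2: 8.97333; 3: 147.37.
Overall E[X²] = 0.53·27.89 + 0.24·8.97333 + 0.23·147.37 = 50.8304.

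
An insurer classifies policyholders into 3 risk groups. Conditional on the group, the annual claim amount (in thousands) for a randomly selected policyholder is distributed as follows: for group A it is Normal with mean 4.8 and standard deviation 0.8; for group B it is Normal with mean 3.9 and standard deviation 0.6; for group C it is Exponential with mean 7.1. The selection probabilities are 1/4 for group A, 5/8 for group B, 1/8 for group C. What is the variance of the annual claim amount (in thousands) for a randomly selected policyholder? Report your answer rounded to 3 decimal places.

Per component, A: μ=4.8, E[X²]=23.68; B: μ=3.9, E[X²]=15.57; C: μ=7.1, E[X²]=100.82.
E[X] = 0.25·4.8 + 0.625·3.9 + 0.125·7.1 = 4.525.
E[X²] = 0.25·23.68 + 0.625·15.57 + 0.125·100.82 = 28.2537.
Var(X) = E[X²] − (E[X])² = 28.2537 − 20.4756 = 7.77812.

7.778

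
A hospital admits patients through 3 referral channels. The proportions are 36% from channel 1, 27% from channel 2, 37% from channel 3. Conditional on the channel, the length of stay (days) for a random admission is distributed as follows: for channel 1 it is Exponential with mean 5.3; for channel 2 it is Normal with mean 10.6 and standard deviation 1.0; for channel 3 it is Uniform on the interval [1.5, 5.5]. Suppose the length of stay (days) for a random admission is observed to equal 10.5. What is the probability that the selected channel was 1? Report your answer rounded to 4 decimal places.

0.0804

Likelihoods f(10.5 | ·): 1: 0.0260213; 2: 0.396953; 3: 0.
Posterior ∝ prior × likelihood. Numerator for 1: 0.36·0.0260213 = 0.00936768.
Normalizing constant: 0.36·0.0260213 + 0.27·0.396953 + 0.37·0 = 0.116545.
P(1 | observation) = 0.00936768 / 0.116545 = 0.0803783.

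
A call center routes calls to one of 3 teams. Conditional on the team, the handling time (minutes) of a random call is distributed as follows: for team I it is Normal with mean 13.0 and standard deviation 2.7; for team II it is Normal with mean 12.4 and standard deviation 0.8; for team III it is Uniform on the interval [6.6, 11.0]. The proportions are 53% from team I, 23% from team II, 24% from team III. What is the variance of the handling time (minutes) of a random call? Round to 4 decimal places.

Per component, I: μ=13, E[X²]=176.29; II: μ=12.4, E[X²]=154.4; III: μ=8.8, E[X²]=79.0533.
E[X] = 0.53·13 + 0.23·12.4 + 0.24·8.8 = 11.854.
E[X²] = 0.53·176.29 + 0.23·154.4 + 0.24·79.0533 = 147.918.
Var(X) = E[X²] − (E[X])² = 147.918 − 140.517 = 7.40118.

7.4012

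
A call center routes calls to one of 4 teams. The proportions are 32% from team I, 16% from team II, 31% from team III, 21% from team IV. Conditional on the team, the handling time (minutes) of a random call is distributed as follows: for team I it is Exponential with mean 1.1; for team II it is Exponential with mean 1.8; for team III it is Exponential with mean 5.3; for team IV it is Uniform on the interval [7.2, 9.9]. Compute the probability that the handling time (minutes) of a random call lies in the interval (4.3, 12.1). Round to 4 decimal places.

Conditional on each team, P(4.3 < X < 12.1): I: 0.020042; II: 0.0905277; III: 0.342295; IV: 1.
By total probability, P(4.3 < X < 12.1) = 0.32·0.020042 + 0.16·0.0905277 + 0.31·0.342295 + 0.21·1 = 0.337009.

0.3370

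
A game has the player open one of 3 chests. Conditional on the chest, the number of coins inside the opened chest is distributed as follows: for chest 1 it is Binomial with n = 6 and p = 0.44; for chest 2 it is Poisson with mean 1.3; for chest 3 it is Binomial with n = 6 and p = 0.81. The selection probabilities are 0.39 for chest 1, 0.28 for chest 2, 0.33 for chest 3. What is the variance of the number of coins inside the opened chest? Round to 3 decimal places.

Per component, 1: μ=2.64, E[X²]=8.448; 2: μ=1.3, E[X²]=2.99; 3: μ=4.86, E[X²]=24.543.
E[X] = 0.39·2.64 + 0.28·1.3 + 0.33·4.86 = 2.9974.
E[X²] = 0.39·8.448 + 0.28·2.99 + 0.33·24.543 = 12.2311.
Var(X) = E[X²] − (E[X])² = 12.2311 − 8.98441 = 3.2467.

3.247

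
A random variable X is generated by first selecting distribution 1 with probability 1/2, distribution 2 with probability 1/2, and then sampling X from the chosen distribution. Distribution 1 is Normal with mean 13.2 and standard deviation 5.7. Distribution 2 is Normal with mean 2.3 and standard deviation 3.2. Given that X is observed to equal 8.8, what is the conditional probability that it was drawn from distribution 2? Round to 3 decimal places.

Likelihoods f(8.8 | ·): 1: 0.0519568; 2: 0.0158422.
Posterior ∝ prior × likelihood. Numerator for 2: 0.5·0.0158422 = 0.0079211.
Normalizing constant: 0.5·0.0519568 + 0.5·0.0158422 = 0.0338995.
P(2 | observation) = 0.0079211 / 0.0338995 = 0.233664.

0.234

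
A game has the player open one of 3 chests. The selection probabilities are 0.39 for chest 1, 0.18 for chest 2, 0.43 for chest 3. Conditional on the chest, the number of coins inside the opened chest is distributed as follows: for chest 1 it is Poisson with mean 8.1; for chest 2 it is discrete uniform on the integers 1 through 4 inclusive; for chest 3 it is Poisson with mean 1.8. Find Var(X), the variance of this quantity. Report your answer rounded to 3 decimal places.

13.053

Per component, 1: μ=8.1, E[X²]=73.71; 2: μ=2.5, E[X²]=7.5; 3: μ=1.8, E[X²]=5.04.
E[X] = 0.39·8.1 + 0.18·2.5 + 0.43·1.8 = 4.383.
E[X²] = 0.39·73.71 + 0.18·7.5 + 0.43·5.04 = 32.2641.
Var(X) = E[X²] − (E[X])² = 32.2641 − 19.2107 = 13.0534.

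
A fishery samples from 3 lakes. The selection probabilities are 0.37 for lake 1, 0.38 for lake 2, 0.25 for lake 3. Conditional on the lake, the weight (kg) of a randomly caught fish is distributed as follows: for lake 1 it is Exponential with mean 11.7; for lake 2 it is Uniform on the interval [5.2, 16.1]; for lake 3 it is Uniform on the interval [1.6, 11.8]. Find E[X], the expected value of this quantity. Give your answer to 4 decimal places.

10.0510

Component means — 1: 11.7; 2: 10.65; 3: 6.7.
E[X] = 0.37·11.7 + 0.38·10.65 + 0.25·6.7 = 10.051.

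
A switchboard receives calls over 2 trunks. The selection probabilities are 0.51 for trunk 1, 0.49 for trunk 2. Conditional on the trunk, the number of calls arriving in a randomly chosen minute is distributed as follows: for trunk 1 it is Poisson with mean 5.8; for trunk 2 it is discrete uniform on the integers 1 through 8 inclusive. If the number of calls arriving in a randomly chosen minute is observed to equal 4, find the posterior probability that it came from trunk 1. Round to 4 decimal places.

0.5431

Likelihoods P(X=4 | ·): 1: 0.142755; 2: 0.125.
Posterior ∝ prior × likelihood. Numerator for 1: 0.51·0.142755 = 0.0728053.
Normalizing constant: 0.51·0.142755 + 0.49·0.125 = 0.134055.
P(1 | observation) = 0.0728053 / 0.134055 = 0.543099.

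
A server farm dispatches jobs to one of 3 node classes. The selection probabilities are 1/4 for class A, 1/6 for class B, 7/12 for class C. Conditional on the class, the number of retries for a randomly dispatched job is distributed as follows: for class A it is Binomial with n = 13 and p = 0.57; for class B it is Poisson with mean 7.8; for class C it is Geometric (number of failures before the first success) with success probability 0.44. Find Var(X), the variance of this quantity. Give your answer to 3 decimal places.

Per component, A: μ=7.41, E[X²]=58.0944; B: μ=7.8, E[X²]=68.64; C: μ=1.27273, E[X²]=4.5124.
E[X] = 0.25·7.41 + 0.166667·7.8 + 0.583333·1.27273 = 3.89492.
E[X²] = 0.25·58.0944 + 0.166667·68.64 + 0.583333·4.5124 = 28.5958.
Var(X) = E[X²] − (E[X])² = 28.5958 − 15.1704 = 13.4254.

13.425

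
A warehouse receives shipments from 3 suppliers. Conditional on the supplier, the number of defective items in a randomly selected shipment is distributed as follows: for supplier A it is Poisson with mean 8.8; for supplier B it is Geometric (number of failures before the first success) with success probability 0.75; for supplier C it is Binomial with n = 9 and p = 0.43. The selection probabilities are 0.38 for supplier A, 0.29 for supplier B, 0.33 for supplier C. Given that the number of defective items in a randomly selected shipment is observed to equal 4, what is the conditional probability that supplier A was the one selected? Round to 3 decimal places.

0.142

Likelihoods P(X=4 | ·): A: 0.0376641; B: 0.00292969; C: 0.25919.
Posterior ∝ prior × likelihood. Numerator for A: 0.38·0.0376641 = 0.0143124.
Normalizing constant: 0.38·0.0376641 + 0.29·0.00292969 + 0.33·0.25919 = 0.100695.
P(A | observation) = 0.0143124 / 0.100695 = 0.142136.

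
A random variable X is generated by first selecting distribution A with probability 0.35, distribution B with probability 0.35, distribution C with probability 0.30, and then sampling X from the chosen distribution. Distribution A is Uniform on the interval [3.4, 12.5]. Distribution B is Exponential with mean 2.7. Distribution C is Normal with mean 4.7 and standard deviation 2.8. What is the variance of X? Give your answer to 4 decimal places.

12.2243

Per component, A: μ=7.95, E[X²]=70.1033; B: μ=2.7, E[X²]=14.58; C: μ=4.7, E[X²]=29.93.
E[X] = 0.35·7.95 + 0.35·2.7 + 0.3·4.7 = 5.1375.
E[X²] = 0.35·70.1033 + 0.35·14.58 + 0.3·29.93 = 38.6182.
Var(X) = E[X²] − (E[X])² = 38.6182 − 26.3939 = 12.2243.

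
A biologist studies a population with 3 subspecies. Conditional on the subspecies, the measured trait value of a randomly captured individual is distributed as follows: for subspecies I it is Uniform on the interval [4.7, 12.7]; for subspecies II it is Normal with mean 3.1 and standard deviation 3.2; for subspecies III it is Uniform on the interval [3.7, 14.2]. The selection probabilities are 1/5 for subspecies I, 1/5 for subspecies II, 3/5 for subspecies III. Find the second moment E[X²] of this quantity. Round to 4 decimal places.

For each component E[X²] = Var + (mean)², giving I: 81.0233; II: 19.85; III: 89.29.
Overall E[X²] = 0.2·81.0233 + 0.2·19.85 + 0.6·89.29 = 73.7487.

73.7487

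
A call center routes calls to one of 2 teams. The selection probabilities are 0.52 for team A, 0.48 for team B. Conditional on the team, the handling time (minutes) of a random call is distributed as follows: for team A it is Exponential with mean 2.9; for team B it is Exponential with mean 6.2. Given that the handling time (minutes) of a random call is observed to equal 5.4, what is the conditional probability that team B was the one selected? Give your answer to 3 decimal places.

Likelihoods f(5.4 | ·): A: 0.0535693; B: 0.0675075.
Posterior ∝ prior × likelihood. Numerator for B: 0.48·0.0675075 = 0.0324036.
Normalizing constant: 0.52·0.0535693 + 0.48·0.0675075 = 0.0602596.
P(B | observation) = 0.0324036 / 0.0602596 = 0.537733.

0.538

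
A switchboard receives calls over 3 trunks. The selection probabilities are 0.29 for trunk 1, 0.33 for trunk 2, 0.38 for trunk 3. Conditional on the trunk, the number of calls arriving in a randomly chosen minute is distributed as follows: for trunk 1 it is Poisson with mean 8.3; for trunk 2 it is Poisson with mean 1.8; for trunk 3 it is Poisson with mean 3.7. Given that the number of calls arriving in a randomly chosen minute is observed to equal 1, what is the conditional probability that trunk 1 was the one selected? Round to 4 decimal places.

Likelihoods P(X=1 | ·): 1: 0.00206269; 2: 0.297538; 3: 0.091477.
Posterior ∝ prior × likelihood. Numerator for 1: 0.29·0.00206269 = 0.00059818.
Normalizing constant: 0.29·0.00206269 + 0.33·0.297538 + 0.38·0.091477 = 0.133547.
P(1 | observation) = 0.00059818 / 0.133547 = 0.00447917.

0.0045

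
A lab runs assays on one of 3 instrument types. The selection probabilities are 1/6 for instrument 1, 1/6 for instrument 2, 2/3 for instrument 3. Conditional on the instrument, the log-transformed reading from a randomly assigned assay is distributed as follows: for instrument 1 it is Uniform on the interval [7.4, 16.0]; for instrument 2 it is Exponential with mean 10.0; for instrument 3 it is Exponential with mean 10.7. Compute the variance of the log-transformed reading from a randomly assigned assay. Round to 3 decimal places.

Per component, 1: μ=11.7, E[X²]=143.053; 2: μ=10, E[X²]=200; 3: μ=10.7, E[X²]=228.98.
E[X] = 0.166667·11.7 + 0.166667·10 + 0.666667·10.7 = 10.75.
E[X²] = 0.166667·143.053 + 0.166667·200 + 0.666667·228.98 = 209.829.
Var(X) = E[X²] − (E[X])² = 209.829 − 115.562 = 94.2664.

94.266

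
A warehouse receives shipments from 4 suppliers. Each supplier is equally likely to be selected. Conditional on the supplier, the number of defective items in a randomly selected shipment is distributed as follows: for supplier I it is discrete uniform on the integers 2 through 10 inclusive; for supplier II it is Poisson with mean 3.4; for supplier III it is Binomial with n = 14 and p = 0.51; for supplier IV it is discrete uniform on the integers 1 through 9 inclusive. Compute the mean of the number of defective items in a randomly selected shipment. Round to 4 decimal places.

5.3850

Component means — I: 6; II: 3.4; III: 7.14; IV: 5.
E[X] = 0.25·6 + 0.25·3.4 + 0.25·7.14 + 0.25·5 = 5.385.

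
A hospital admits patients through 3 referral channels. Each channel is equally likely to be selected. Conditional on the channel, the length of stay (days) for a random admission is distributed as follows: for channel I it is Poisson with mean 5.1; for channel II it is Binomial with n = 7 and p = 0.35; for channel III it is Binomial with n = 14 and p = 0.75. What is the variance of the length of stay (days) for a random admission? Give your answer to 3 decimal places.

14.326

Per component, I: μ=5.1, E[X²]=31.11; II: μ=2.45, E[X²]=7.595; III: μ=10.5, E[X²]=112.875.
E[X] = 0.333333·5.1 + 0.333333·2.45 + 0.333333·10.5 = 6.01667.
E[X²] = 0.333333·31.11 + 0.333333·7.595 + 0.333333·112.875 = 50.5267.
Var(X) = E[X²] − (E[X])² = 50.5267 − 36.2003 = 14.3264.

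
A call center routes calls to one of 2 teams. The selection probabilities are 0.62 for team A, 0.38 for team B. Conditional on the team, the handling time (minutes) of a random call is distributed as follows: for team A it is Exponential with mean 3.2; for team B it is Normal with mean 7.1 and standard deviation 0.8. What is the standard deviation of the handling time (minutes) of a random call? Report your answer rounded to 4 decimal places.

Per component, A: μ=3.2, E[X²]=20.48; B: μ=7.1, E[X²]=51.05.
E[X] = 0.62·3.2 + 0.38·7.1 = 4.682.
E[X²] = 0.62·20.48 + 0.38·51.05 = 32.0966.
Var(X) = E[X²] − (E[X])² = 32.0966 − 21.9211 = 10.1755.
SD(X) = √10.1755 = 3.1899.

3.1899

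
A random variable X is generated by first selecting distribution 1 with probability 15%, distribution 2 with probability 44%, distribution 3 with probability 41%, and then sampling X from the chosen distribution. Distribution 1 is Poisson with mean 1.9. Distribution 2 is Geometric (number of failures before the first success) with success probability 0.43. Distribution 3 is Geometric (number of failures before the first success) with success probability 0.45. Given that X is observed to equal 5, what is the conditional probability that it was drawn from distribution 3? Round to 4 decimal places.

Likelihoods P(X=5 | ·): 1: 0.0308622; 2: 0.0258728; 3: 0.0226478.
Posterior ∝ prior × likelihood. Numerator for 3: 0.41·0.0226478 = 0.0092856.
Normalizing constant: 0.15·0.0308622 + 0.44·0.0258728 + 0.41·0.0226478 = 0.0252989.
P(3 | observation) = 0.0092856 / 0.0252989 = 0.367035.

0.3670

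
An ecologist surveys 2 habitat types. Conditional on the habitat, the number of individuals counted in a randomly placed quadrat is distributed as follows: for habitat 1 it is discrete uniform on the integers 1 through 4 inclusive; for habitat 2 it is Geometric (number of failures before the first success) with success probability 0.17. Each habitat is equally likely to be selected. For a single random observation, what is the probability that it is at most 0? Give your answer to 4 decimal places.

0.0850

Conditional on each habitat, P(X ≤ 0): 1: 0; 2: 0.17.
By total probability, P(X ≤ 0) = 0.5·0 + 0.5·0.17 = 0.085.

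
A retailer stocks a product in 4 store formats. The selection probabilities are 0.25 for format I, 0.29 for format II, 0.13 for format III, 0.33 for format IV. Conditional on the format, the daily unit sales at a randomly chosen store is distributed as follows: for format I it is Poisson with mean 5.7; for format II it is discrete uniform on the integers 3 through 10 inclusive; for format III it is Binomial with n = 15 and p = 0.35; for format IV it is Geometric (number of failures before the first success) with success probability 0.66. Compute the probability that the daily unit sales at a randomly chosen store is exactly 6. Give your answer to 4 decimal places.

0.1012

Conditional on each format, P(X = 6): I: 0.159382; II: 0.125; III: 0.19056; IV: 0.00101957.
By total probability, P(X = 6) = 0.25·0.159382 + 0.29·0.125 + 0.13·0.19056 + 0.33·0.00101957 = 0.101205.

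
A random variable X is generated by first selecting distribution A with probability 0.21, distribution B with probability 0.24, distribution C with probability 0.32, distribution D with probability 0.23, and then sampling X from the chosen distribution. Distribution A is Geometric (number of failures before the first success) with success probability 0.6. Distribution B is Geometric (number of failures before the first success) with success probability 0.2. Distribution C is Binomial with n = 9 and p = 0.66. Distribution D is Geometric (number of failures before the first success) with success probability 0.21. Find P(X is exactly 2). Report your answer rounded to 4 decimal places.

Conditional on each component, P(X = 2): A: 0.096; B: 0.128; C: 0.0082365; D: 0.131061.
By total probability, P(X = 2) = 0.21·0.096 + 0.24·0.128 + 0.32·0.0082365 + 0.23·0.131061 = 0.0836597.

0.0837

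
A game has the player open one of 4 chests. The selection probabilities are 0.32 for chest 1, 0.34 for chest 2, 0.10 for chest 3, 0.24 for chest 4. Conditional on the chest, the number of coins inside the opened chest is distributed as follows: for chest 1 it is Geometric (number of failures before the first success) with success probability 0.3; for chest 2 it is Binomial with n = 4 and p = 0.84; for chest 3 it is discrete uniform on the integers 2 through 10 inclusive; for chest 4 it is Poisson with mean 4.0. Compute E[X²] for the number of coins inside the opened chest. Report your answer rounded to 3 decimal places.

17.319

For each component E[X²] = Var + (mean)², giving 1: 13.2222; 2: 11.8272; 3: 42.6667; 4: 20.
Overall E[X²] = 0.32·13.2222 + 0.34·11.8272 + 0.1·42.6667 + 0.24·20 = 17.319.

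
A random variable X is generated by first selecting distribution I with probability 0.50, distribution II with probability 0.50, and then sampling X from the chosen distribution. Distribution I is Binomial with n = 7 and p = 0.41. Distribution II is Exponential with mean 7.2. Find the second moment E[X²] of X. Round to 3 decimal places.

56.805

For each component E[X²] = Var + (mean)², giving I: 9.9302; II: 103.68.
Overall E[X²] = 0.5·9.9302 + 0.5·103.68 = 56.8051.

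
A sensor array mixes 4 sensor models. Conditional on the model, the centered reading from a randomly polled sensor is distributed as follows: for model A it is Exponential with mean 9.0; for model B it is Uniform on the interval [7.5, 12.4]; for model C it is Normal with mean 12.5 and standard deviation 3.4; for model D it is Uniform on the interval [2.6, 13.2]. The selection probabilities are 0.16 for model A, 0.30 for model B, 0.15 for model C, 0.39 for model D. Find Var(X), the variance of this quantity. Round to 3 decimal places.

21.381

Per component, A: μ=9, E[X²]=162; B: μ=9.95, E[X²]=101.003; C: μ=12.5, E[X²]=167.81; D: μ=7.9, E[X²]=71.7733.
E[X] = 0.16·9 + 0.3·9.95 + 0.15·12.5 + 0.39·7.9 = 9.381.
E[X²] = 0.16·162 + 0.3·101.003 + 0.15·167.81 + 0.39·71.7733 = 109.384.
Var(X) = E[X²] − (E[X])² = 109.384 − 88.0032 = 21.3809.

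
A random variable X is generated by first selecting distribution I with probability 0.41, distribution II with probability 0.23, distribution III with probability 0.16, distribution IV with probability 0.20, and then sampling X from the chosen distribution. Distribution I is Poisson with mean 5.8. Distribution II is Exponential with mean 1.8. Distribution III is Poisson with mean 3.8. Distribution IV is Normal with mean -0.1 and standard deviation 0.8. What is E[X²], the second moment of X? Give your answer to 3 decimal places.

20.709

For each component E[X²] = Var + (mean)², giving I: 39.44; II: 6.48; III: 18.24; IV: 0.65.
Overall E[X²] = 0.41·39.44 + 0.23·6.48 + 0.16·18.24 + 0.2·0.65 = 20.7092.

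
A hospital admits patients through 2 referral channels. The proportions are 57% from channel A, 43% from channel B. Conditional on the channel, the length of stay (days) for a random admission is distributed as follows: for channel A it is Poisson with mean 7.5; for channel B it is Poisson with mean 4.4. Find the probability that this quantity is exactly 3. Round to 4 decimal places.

Conditional on each channel, P(X = 3): A: 0.0388887; B: 0.174305.
By total probability, P(X = 3) = 0.57·0.0388887 + 0.43·0.174305 = 0.0971179.

0.0971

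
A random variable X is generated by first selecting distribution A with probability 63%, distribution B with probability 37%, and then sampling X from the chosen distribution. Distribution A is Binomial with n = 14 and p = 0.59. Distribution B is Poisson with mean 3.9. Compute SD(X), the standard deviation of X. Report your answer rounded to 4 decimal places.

Per component, A: μ=8.26, E[X²]=71.6142; B: μ=3.9, E[X²]=19.11.
E[X] = 0.63·8.26 + 0.37·3.9 = 6.6468.
E[X²] = 0.63·71.6142 + 0.37·19.11 = 52.1876.
Var(X) = E[X²] − (E[X])² = 52.1876 − 44.18 = 8.0077.
SD(X) = √8.0077 = 2.82979.

2.8298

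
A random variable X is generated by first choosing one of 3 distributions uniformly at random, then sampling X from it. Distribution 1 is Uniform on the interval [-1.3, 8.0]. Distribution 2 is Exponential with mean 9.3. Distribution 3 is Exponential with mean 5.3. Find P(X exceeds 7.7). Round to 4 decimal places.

Conditional on each component, P(X > 7.7): 1: 0.0322581; 2: 0.436941; 3: 0.233907.
By total probability, P(X > 7.7) = 0.333333·0.0322581 + 0.333333·0.436941 + 0.333333·0.233907 = 0.234369.

0.2344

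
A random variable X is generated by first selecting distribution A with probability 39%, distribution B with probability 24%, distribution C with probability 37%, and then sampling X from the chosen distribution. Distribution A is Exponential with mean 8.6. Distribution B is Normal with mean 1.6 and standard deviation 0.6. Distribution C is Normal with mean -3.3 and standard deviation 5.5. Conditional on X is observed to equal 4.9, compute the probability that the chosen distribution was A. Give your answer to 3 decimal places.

0.744

Likelihoods f(4.9 | ·): A: 0.0657741; B: 1.79496e-07; C: 0.023871.
Posterior ∝ prior × likelihood. Numerator for A: 0.39·0.0657741 = 0.0256519.
Normalizing constant: 0.39·0.0657741 + 0.24·1.79496e-07 + 0.37·0.023871 = 0.0344842.
P(A | observation) = 0.0256519 / 0.0344842 = 0.743874.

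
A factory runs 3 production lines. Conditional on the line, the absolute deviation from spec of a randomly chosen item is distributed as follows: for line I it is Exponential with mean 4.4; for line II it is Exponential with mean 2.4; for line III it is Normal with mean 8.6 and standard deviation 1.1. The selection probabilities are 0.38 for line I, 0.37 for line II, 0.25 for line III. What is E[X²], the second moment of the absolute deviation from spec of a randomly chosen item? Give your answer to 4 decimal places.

37.7685

For each component E[X²] = Var + (mean)², giving I: 38.72; II: 11.52; III: 75.17.
Overall E[X²] = 0.38·38.72 + 0.37·11.52 + 0.25·75.17 = 37.7685.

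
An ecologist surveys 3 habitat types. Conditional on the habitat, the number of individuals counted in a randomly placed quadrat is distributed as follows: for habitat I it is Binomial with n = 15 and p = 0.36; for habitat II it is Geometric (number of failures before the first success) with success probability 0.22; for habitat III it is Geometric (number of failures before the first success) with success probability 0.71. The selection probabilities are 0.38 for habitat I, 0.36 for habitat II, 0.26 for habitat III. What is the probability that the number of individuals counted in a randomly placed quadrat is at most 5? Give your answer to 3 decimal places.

Conditional on each habitat, P(X ≤ 5): I: 0.531576; II: 0.7748; III: 0.999405.
By total probability, P(X ≤ 5) = 0.38·0.531576 + 0.36·0.7748 + 0.26·0.999405 = 0.740773.

0.741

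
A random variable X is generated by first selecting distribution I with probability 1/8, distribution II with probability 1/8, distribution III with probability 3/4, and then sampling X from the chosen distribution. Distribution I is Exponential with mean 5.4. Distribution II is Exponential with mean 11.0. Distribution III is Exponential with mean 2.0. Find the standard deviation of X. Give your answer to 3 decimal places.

5.562

Per component, I: μ=5.4, E[X²]=58.32; II: μ=11, E[X²]=242; III: μ=2, E[X²]=8.
E[X] = 0.125·5.4 + 0.125·11 + 0.75·2 = 3.55.
E[X²] = 0.125·58.32 + 0.125·242 + 0.75·8 = 43.54.
Var(X) = E[X²] − (E[X])² = 43.54 − 12.6025 = 30.9375.
SD(X) = √30.9375 = 5.56215.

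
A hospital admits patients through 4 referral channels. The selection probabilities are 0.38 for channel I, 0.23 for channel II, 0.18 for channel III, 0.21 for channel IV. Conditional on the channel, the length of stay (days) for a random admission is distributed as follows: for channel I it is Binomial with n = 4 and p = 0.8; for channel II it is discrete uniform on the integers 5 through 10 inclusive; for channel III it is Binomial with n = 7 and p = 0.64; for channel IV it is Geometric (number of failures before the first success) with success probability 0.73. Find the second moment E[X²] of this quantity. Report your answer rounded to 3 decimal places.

21.781

For each component E[X²] = Var + (mean)², giving I: 10.88; II: 59.1667; III: 21.6832; IV: 0.64346.
Overall E[X²] = 0.38·10.88 + 0.23·59.1667 + 0.18·21.6832 + 0.21·0.64346 = 21.7808.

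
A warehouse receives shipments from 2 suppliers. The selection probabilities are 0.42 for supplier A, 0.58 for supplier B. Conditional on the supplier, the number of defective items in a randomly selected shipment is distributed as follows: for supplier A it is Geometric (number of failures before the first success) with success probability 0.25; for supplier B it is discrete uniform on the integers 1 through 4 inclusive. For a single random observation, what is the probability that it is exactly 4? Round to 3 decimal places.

Conditional on each supplier, P(X = 4): A: 0.0791016; B: 0.25.
By total probability, P(X = 4) = 0.42·0.0791016 + 0.58·0.25 = 0.178223.

0.178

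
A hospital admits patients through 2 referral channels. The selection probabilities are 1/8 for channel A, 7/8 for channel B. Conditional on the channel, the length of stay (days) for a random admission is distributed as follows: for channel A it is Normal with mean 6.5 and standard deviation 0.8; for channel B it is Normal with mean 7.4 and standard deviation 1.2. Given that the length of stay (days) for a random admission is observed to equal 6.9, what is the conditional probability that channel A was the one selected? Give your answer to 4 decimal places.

Likelihoods f(6.9 | ·): A: 0.440082; B: 0.30481.
Posterior ∝ prior × likelihood. Numerator for A: 0.125·0.440082 = 0.0550102.
Normalizing constant: 0.125·0.440082 + 0.875·0.30481 = 0.321719.
P(A | observation) = 0.0550102 / 0.321719 = 0.170988.

0.1710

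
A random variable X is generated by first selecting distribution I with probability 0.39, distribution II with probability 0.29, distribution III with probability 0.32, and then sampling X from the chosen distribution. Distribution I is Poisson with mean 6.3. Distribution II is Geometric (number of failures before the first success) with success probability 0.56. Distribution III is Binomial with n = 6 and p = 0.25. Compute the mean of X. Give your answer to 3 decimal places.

3.165

Component means — I: 6.3; II: 0.785714; III: 1.5.
E[X] = 0.39·6.3 + 0.29·0.785714 + 0.32·1.5 = 3.16486.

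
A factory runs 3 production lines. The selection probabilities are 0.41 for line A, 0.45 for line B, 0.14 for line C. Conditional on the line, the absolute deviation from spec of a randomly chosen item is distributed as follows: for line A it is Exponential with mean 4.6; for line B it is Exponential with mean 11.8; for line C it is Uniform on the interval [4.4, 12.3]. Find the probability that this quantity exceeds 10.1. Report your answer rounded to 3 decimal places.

0.276

Conditional on each line, P(X > 10.1): A: 0.111286; B: 0.424887; C: 0.278481.
By total probability, P(X > 10.1) = 0.41·0.111286 + 0.45·0.424887 + 0.14·0.278481 = 0.275814.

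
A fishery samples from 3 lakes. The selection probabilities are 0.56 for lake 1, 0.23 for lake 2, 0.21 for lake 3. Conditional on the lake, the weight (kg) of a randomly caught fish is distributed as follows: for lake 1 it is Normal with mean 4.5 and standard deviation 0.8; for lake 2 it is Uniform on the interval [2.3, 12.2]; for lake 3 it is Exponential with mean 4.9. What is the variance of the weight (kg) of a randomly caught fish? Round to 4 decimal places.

Per component, 1: μ=4.5, E[X²]=20.89; 2: μ=7.25, E[X²]=60.73; 3: μ=4.9, E[X²]=48.02.
E[X] = 0.56·4.5 + 0.23·7.25 + 0.21·4.9 = 5.2165.
E[X²] = 0.56·20.89 + 0.23·60.73 + 0.21·48.02 = 35.7505.
Var(X) = E[X²] − (E[X])² = 35.7505 − 27.2119 = 8.53863.

8.5386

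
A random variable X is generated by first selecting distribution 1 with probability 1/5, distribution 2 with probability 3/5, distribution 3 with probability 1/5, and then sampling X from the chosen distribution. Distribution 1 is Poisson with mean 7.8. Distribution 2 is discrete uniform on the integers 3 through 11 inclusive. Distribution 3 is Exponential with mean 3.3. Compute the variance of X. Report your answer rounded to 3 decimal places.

Per component, 1: μ=7.8, E[X²]=68.64; 2: μ=7, E[X²]=55.6667; 3: μ=3.3, E[X²]=21.78.
E[X] = 0.2·7.8 + 0.6·7 + 0.2·3.3 = 6.42.
E[X²] = 0.2·68.64 + 0.6·55.6667 + 0.2·21.78 = 51.484.
Var(X) = E[X²] − (E[X])² = 51.484 − 41.2164 = 10.2676.

10.268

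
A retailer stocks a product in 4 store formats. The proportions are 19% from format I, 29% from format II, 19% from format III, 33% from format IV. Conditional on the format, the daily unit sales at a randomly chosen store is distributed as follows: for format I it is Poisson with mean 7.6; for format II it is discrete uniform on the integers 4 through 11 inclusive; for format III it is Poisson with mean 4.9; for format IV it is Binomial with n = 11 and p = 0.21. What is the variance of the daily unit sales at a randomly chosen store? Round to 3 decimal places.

Per component, I: μ=7.6, E[X²]=65.36; II: μ=7.5, E[X²]=61.5; III: μ=4.9, E[X²]=28.91; IV: μ=2.31, E[X²]=7.161.
E[X] = 0.19·7.6 + 0.29·7.5 + 0.19·4.9 + 0.33·2.31 = 5.3123.
E[X²] = 0.19·65.36 + 0.29·61.5 + 0.19·28.91 + 0.33·7.161 = 38.1094.
Var(X) = E[X²] − (E[X])² = 38.1094 − 28.2205 = 9.8889.

9.889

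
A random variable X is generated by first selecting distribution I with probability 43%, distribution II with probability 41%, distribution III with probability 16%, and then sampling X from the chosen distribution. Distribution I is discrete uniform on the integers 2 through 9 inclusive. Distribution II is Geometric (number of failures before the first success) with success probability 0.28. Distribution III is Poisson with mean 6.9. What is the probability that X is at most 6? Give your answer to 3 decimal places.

Conditional on each component, P(X ≤ 6): I: 0.625; II: 0.899694; III: 0.464715.
By total probability, P(X ≤ 6) = 0.43·0.625 + 0.41·0.899694 + 0.16·0.464715 = 0.711979.

0.712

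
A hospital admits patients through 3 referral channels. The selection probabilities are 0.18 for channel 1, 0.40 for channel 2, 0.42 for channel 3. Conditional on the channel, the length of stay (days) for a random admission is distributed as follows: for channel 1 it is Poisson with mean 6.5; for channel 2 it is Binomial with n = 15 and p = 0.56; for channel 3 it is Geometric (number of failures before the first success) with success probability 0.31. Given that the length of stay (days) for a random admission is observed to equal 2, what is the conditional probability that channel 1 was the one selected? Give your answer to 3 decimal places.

0.084

Likelihoods P(X=2 | ·): 1: 0.0317602; 2: 0.000762869; 3: 0.147591.
Posterior ∝ prior × likelihood. Numerator for 1: 0.18·0.0317602 = 0.00571683.
Normalizing constant: 0.18·0.0317602 + 0.4·0.000762869 + 0.42·0.147591 = 0.0680102.
P(1 | observation) = 0.00571683 / 0.0680102 = 0.0840584.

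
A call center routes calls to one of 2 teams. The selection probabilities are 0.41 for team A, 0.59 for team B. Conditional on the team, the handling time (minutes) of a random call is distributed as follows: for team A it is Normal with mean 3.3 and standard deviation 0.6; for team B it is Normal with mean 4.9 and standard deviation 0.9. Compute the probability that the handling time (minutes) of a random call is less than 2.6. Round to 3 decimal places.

0.053

Conditional on each team, P(X < 2.6): A: 0.121673; B: 0.00530092.
By total probability, P(X < 2.6) = 0.41·0.121673 + 0.59·0.00530092 = 0.0530133.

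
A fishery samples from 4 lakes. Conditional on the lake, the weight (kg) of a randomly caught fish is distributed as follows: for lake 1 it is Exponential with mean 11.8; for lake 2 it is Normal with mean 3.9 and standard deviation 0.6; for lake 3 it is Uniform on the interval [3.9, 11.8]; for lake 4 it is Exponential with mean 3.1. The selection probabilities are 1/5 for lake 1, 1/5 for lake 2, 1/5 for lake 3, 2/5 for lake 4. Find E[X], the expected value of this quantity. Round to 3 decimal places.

5.950

Component means — 1: 11.8; 2: 3.9; 3: 7.85; 4: 3.1.
E[X] = 0.2·11.8 + 0.2·3.9 + 0.2·7.85 + 0.4·3.1 = 5.95.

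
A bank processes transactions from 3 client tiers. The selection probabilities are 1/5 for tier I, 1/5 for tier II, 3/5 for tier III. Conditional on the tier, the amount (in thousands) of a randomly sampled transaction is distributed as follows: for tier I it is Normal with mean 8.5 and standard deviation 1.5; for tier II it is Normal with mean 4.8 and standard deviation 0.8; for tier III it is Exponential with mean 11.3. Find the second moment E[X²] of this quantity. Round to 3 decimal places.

172.864

For each component E[X²] = Var + (mean)², giving I: 74.5; II: 23.68; III: 255.38.
Overall E[X²] = 0.2·74.5 + 0.2·23.68 + 0.6·255.38 = 172.864.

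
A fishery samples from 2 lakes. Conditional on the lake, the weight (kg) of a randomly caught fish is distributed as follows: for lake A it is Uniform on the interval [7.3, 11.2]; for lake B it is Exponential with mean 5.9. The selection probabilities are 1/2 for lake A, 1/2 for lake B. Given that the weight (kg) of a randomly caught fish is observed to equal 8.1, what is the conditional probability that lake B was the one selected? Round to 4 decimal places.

Likelihoods f(8.1 | ·): A: 0.25641; B: 0.0429451.
Posterior ∝ prior × likelihood. Numerator for B: 0.5·0.0429451 = 0.0214725.
Normalizing constant: 0.5·0.25641 + 0.5·0.0429451 = 0.149678.
P(B | observation) = 0.0214725 / 0.149678 = 0.143458.

0.1435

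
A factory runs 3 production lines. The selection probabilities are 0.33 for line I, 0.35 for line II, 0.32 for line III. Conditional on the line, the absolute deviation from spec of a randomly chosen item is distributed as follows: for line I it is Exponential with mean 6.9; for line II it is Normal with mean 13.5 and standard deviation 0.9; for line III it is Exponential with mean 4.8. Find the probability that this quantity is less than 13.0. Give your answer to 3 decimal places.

Conditional on each line, P(X < 13.0): I: 0.848028; II: 0.289257; III: 0.933352.
By total probability, P(X < 13.0) = 0.33·0.848028 + 0.35·0.289257 + 0.32·0.933352 = 0.679762.

0.680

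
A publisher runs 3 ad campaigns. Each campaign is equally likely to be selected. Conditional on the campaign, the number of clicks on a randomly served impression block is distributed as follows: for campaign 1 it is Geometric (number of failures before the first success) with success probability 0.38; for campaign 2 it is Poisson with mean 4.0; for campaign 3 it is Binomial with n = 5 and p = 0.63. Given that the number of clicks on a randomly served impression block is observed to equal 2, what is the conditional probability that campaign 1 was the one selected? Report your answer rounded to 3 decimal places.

0.296

Likelihoods P(X=2 | ·): 1: 0.146072; 2: 0.146525; 3: 0.201042.
Posterior ∝ prior × likelihood. Numerator for 1: 0.333333·0.146072 = 0.0486907.
Normalizing constant: 0.333333·0.146072 + 0.333333·0.146525 + 0.333333·0.201042 = 0.164546.
P(1 | observation) = 0.0486907 / 0.164546 = 0.295909.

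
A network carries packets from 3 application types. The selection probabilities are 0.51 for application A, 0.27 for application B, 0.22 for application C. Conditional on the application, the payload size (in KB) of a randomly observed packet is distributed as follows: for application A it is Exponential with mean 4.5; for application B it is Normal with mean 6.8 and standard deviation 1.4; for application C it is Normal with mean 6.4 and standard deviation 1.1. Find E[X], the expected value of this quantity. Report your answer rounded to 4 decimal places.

5.5390

Component means — A: 4.5; B: 6.8; C: 6.4.
E[X] = 0.51·4.5 + 0.27·6.8 + 0.22·6.4 = 5.539.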